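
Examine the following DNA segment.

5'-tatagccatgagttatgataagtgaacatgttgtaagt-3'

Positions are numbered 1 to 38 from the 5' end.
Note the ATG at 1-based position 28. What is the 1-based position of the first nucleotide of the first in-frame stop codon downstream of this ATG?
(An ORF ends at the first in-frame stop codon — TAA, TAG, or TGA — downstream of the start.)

34

Codons from position 28: ATG (28–30), TTG (31–33), TAA (34–36).
TAA is a stop codon; it begins at position 34.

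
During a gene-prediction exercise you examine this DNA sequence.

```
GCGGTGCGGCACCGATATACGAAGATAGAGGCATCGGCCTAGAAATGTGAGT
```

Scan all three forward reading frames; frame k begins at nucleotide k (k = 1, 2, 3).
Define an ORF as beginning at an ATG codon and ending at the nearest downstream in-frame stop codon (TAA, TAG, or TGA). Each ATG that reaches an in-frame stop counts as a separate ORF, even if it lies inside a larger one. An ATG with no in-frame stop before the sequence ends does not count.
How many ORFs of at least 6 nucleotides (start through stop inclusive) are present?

Frame 1: GCG GTG CGG CAC CGA TAT ACG AAG ATA GAG GCA TCG GCC TAG AAA TGT GAG — no ATG→stop ORF.
Frame 2: CGG TGC GGC ACC GAT ATA CGA AGA TAG AGG CAT CGG CCT AGA AAT GTG AGT — no ATG→stop ORF.
Frame 3: GGT GCG GCA CCG ATA TAC GAA GAT AGA GGC ATC GGC CTA GAA ATG TGA — ATG at 45, stop TGA at 48 → 6 nt.
ORFs ≥ 6 nucleotides: frame 3 45–50 (6 nucleotides). Count = 1.

1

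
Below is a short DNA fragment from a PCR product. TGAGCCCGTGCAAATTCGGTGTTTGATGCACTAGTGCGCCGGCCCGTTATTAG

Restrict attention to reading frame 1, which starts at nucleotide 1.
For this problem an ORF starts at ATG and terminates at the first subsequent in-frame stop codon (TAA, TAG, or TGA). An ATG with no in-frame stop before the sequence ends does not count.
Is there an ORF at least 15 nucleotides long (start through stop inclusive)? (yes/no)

no

Frame 1: TGA GCC CGT GCA AAT TCG GTG TTT GAT GCA CTA GTG CGC CGG CCC GTT ATT — no ATG→stop ORF.
Largest ORF found is 0 nucleotides < 15, so no.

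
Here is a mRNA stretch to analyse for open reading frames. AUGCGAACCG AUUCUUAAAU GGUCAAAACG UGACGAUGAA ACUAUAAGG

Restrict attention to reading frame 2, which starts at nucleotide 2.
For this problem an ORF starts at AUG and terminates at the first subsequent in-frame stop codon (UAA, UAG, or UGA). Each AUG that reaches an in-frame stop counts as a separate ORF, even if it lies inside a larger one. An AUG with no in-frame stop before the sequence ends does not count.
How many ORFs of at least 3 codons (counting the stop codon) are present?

Frame 2: UGC GAA CCG AUU CUU AAA UGG UCA AAA CGU GAC GAU GAA ACU AUA AGG — no AUG→stop ORF.
No ORF reaches 3 codons. Count = 0.

0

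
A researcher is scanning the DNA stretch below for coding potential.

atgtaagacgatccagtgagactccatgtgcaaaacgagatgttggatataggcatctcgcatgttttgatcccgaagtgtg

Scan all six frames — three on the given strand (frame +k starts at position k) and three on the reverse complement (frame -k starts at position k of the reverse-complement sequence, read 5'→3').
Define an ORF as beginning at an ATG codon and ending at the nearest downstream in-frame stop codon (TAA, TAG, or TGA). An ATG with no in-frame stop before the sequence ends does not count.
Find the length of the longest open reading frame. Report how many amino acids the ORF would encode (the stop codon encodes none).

8

Reverse complement (5'→3'): CACACTTCGGGATCAAAACATGCGAGATGCCTATATCCAACATCTCGTTTTGCACATGGAGTCTCACTGGATCGTCTTACAT
Frame +1: ATG TAA GAC GAT CCA GTG AGA CTC CAT GTG CAA AAC GAG ATG TTG GAT ATA GGC ATC TCG CAT GTT TTG ATC CCG AAG TGT — ATG at 1, stop TAA at 4 → 6 nt.
Frame +2: TGT AAG ACG ATC CAG TGA GAC TCC ATG TGC AAA ACG AGA TGT TGG ATA TAG GCA TCT CGC ATG TTT TGA TCC CGA AGT GTG — ATG at 26, stop TAG at 50 → 27 nt; ATG at 62, stop TGA at 68 → 9 nt.
Frame +3: GTA AGA CGA TCC AGT GAG ACT CCA TGT GCA AAA CGA GAT GTT GGA TAT AGG CAT CTC GCA TGT TTT GAT CCC GAA GTG — no ATG→stop ORF.
Frame -1: CAC ACT TCG GGA TCA AAA CAT GCG AGA TGC CTA TAT CCA ACA TCT CGT TTT GCA CAT GGA GTC TCA CTG GAT CGT CTT ACA — no ATG→stop ORF.
Frame -2: ACA CTT CGG GAT CAA AAC ATG CGA GAT GCC TAT ATC CAA CAT CTC GTT TTG CAC ATG GAG TCT CAC TGG ATC GTC TTA CAT — no ATG→stop ORF.
Frame -3: CAC TTC GGG ATC AAA ACA TGC GAG ATG CCT ATA TCC AAC ATC TCG TTT TGC ACA TGG AGT CTC ACT GGA TCG TCT TAC — no ATG→stop ORF.
Longest: frame +2, positions 26–52, 27 nt = 9 codons = 8 aa. → 8 amino acids.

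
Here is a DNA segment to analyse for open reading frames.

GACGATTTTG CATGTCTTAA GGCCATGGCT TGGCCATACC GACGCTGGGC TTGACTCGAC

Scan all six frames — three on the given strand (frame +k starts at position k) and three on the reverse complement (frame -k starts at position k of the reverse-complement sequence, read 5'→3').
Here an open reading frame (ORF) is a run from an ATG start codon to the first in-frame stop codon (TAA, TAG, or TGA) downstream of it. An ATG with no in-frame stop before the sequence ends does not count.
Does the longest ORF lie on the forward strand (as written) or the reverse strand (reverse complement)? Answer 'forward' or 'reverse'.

forward

Reverse complement (5'→3'): GTCGAGTCAAGCCCAGCGTCGGTATGGCCAAGCCATGGCCTTAAGACATGCAAAATCGTC
Frame +1: GAC GAT TTT GCA TGT CTT AAG GCC ATG GCT TGG CCA TAC CGA CGC TGG GCT TGA CTC GAC — ATG at 25, stop TGA at 52 → 30 nt.
Frame +2: ACG ATT TTG CAT GTC TTA AGG CCA TGG CTT GGC CAT ACC GAC GCT GGG CTT GAC TCG — no ATG→stop ORF.
Frame +3: CGA TTT TGC ATG TCT TAA GGC CAT GGC TTG GCC ATA CCG ACG CTG GGC TTG ACT CGA — ATG at 12, stop TAA at 18 → 9 nt.
Frame -1: GTC GAG TCA AGC CCA GCG TCG GTA TGG CCA AGC CAT GGC CTT AAG ACA TGC AAA ATC GTC — no ATG→stop ORF.
Frame -2: TCG AGT CAA GCC CAG CGT CGG TAT GGC CAA GCC ATG GCC TTA AGA CAT GCA AAA TCG — no ATG→stop ORF.
Frame -3: CGA GTC AAG CCC AGC GTC GGT ATG GCC AAG CCA TGG CCT TAA GAC ATG CAA AAT CGT — ATG at 24, stop TAA at 42 → 21 nt.
Forward-strand max 30 nt; reverse-strand max 21 nt. The forward strand has the longer ORF.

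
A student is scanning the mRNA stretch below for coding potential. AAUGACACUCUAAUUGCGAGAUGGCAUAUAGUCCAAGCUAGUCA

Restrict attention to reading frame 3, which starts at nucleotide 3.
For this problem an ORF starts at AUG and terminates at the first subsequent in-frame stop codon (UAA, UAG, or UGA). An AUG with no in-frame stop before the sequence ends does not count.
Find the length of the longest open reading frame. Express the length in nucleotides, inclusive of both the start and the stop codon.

Frame 3: UGA CAC UCU AAU UGC GAG AUG GCA UAU AGU CCA AGC UAG UCA — AUG at 21, stop UAG at 39 → 21 nt.
Longest: frame 3, positions 21–41, 21 nt = 7 codons = 6 aa. → 21 nucleotides.

21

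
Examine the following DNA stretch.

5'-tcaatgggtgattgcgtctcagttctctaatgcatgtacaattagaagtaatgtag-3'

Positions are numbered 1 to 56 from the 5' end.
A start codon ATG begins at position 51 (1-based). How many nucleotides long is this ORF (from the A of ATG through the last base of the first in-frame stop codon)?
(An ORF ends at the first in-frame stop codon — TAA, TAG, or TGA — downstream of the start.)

6

Codons from position 51: ATG (51–53), TAG (54–56).
TAG is the first in-frame stop; ORF spans 51–56, 6 nucleotides.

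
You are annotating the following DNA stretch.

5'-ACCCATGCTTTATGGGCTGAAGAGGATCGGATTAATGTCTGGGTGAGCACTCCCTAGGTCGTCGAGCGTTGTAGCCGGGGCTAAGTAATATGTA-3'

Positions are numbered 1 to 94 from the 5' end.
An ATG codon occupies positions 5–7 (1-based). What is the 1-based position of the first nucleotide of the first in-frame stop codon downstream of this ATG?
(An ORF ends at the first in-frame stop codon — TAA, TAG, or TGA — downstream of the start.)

Codons from position 5: ATG (5–7), CTT (8–10), TAT (11–13), GGG (14–16), CTG (17–19), AAG (20–22), AGG (23–25), ATC (26–28), GGA (29–31), TTA (32–34), ATG (35–37), TCT (38–40), GGG (41–43), TGA (44–46).
TGA is a stop codon; it begins at position 44.

44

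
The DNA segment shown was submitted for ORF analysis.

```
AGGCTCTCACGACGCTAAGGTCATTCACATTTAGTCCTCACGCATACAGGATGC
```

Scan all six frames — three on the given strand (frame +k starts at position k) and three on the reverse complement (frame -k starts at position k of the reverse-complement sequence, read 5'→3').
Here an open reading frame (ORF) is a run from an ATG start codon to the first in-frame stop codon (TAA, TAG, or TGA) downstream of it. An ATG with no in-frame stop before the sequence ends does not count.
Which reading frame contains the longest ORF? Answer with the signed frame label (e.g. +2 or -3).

-1

Reverse complement (5'→3'): GCATCCTGTATGCGTGAGGACTAAATGTGAATGACCTTAGCGTCGTGAGAGCCT
Frame +1: AGG CTC TCA CGA CGC TAA GGT CAT TCA CAT TTA GTC CTC ACG CAT ACA GGA TGC — no ATG→stop ORF.
Frame +2: GGC TCT CAC GAC GCT AAG GTC ATT CAC ATT TAG TCC TCA CGC ATA CAG GAT — no ATG→stop ORF.
Frame +3: GCT CTC ACG ACG CTA AGG TCA TTC ACA TTT AGT CCT CAC GCA TAC AGG ATG — no ATG→stop ORF.
Frame -1: GCA TCC TGT ATG CGT GAG GAC TAA ATG TGA ATG ACC TTA GCG TCG TGA GAG CCT — ATG at 10, stop TAA at 22 → 15 nt; ATG at 25, stop TGA at 28 → 6 nt; ATG at 31, stop TGA at 46 → 18 nt.
Frame -2: CAT CCT GTA TGC GTG AGG ACT AAA TGT GAA TGA CCT TAG CGT CGT GAG AGC — no ATG→stop ORF.
Frame -3: ATC CTG TAT GCG TGA GGA CTA AAT GTG AAT GAC CTT AGC GTC GTG AGA GCC — no ATG→stop ORF.
Longest ORF is 18 nt in frame -1 (positions 31–48).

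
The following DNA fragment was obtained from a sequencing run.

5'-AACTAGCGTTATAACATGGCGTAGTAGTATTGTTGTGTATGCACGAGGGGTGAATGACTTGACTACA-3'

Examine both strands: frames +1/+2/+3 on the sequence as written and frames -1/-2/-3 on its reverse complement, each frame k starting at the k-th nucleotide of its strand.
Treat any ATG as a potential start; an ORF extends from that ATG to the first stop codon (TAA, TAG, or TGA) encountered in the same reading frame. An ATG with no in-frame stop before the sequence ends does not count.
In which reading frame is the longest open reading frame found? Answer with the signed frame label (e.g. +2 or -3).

+3

Reverse complement (5'→3'): TGTAGTCAAGTCATTCACCCCTCGTGCATACACAACAATACTACTACGCCATGTTATAACGCTAGTT
Frame +1: AAC TAG CGT TAT AAC ATG GCG TAG TAG TAT TGT TGT GTA TGC ACG AGG GGT GAA TGA CTT GAC TAC — ATG at 16, stop TAG at 22 → 9 nt.
Frame +2: ACT AGC GTT ATA ACA TGG CGT AGT AGT ATT GTT GTG TAT GCA CGA GGG GTG AAT GAC TTG ACT ACA — no ATG→stop ORF.
Frame +3: CTA GCG TTA TAA CAT GGC GTA GTA GTA TTG TTG TGT ATG CAC GAG GGG TGA ATG ACT TGA CTA — ATG at 39, stop TGA at 51 → 15 nt; ATG at 54, stop TGA at 60 → 9 nt.
Frame -1: TGT AGT CAA GTC ATT CAC CCC TCG TGC ATA CAC AAC AAT ACT ACT ACG CCA TGT TAT AAC GCT AGT — no ATG→stop ORF.
Frame -2: GTA GTC AAG TCA TTC ACC CCT CGT GCA TAC ACA ACA ATA CTA CTA CGC CAT GTT ATA ACG CTA GTT — no ATG→stop ORF.
Frame -3: TAG TCA AGT CAT TCA CCC CTC GTG CAT ACA CAA CAA TAC TAC TAC GCC ATG TTA TAA CGC TAG — ATG at 51, stop TAA at 57 → 9 nt.
Longest ORF is 15 nt in frame +3 (positions 39–53).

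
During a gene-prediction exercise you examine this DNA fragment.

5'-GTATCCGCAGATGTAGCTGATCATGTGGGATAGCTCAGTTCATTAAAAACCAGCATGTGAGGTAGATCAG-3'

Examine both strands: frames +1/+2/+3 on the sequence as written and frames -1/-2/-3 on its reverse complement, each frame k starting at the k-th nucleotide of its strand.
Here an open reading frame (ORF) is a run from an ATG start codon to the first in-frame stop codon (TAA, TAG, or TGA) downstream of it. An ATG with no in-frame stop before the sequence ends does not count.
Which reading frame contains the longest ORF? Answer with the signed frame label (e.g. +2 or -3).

-3

Reverse complement (5'→3'): CTGATCTACCTCACATGCTGGTTTTTAATGAACTGAGCTATCCCACATGATCAGCTACATCTGCGGATAC
Frame +1: GTA TCC GCA GAT GTA GCT GAT CAT GTG GGA TAG CTC AGT TCA TTA AAA ACC AGC ATG TGA GGT AGA TCA — ATG at 55, stop TGA at 58 → 6 nt.
Frame +2: TAT CCG CAG ATG TAG CTG ATC ATG TGG GAT AGC TCA GTT CAT TAA AAA CCA GCA TGT GAG GTA GAT CAG — ATG at 11, stop TAG at 14 → 6 nt; ATG at 23, stop TAA at 44 → 24 nt.
Frame +3: ATC CGC AGA TGT AGC TGA TCA TGT GGG ATA GCT CAG TTC ATT AAA AAC CAG CAT GTG AGG TAG ATC — no ATG→stop ORF.
Frame -1: CTG ATC TAC CTC ACA TGC TGG TTT TTA ATG AAC TGA GCT ATC CCA CAT GAT CAG CTA CAT CTG CGG ATA — ATG at 28, stop TGA at 34 → 9 nt.
Frame -2: TGA TCT ACC TCA CAT GCT GGT TTT TAA TGA ACT GAG CTA TCC CAC ATG ATC AGC TAC ATC TGC GGA TAC — no ATG→stop ORF.
Frame -3: GAT CTA CCT CAC ATG CTG GTT TTT AAT GAA CTG AGC TAT CCC ACA TGA TCA GCT ACA TCT GCG GAT — ATG at 15, stop TGA at 48 → 36 nt.
Longest ORF is 36 nt in frame -3 (positions 15–50).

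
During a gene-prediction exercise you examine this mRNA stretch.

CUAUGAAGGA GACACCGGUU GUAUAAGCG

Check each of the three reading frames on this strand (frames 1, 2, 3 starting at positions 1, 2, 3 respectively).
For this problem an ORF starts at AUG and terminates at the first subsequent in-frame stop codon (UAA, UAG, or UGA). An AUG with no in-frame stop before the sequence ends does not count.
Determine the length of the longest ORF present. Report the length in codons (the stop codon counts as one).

Frame 1: CUA UGA AGG AGA CAC CGG UUG UAU AAG — no AUG→stop ORF.
Frame 2: UAU GAA GGA GAC ACC GGU UGU AUA AGC — no AUG→stop ORF.
Frame 3: AUG AAG GAG ACA CCG GUU GUA UAA GCG — AUG at 3, stop UAA at 24 → 24 nt.
Longest: frame 3, positions 3–26, 24 nt = 8 codons = 7 aa. → 8 codons.

8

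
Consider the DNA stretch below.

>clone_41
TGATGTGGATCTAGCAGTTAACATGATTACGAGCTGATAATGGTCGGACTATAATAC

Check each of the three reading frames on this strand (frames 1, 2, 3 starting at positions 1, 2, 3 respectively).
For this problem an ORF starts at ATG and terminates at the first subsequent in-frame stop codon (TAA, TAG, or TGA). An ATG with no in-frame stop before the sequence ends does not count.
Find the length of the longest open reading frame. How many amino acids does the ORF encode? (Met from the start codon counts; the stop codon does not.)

4

Frame 1: TGA TGT GGA TCT AGC AGT TAA CAT GAT TAC GAG CTG ATA ATG GTC GGA CTA TAA TAC — ATG at 40, stop TAA at 52 → 15 nt.
Frame 2: GAT GTG GAT CTA GCA GTT AAC ATG ATT ACG AGC TGA TAA TGG TCG GAC TAT AAT — ATG at 23, stop TGA at 35 → 15 nt.
Frame 3: ATG TGG ATC TAG CAG TTA ACA TGA TTA CGA GCT GAT AAT GGT CGG ACT ATA ATA — ATG at 3, stop TAG at 12 → 12 nt.
Longest: frame 1, positions 40–54, 15 nt = 5 codons = 4 aa. → 4 amino acids.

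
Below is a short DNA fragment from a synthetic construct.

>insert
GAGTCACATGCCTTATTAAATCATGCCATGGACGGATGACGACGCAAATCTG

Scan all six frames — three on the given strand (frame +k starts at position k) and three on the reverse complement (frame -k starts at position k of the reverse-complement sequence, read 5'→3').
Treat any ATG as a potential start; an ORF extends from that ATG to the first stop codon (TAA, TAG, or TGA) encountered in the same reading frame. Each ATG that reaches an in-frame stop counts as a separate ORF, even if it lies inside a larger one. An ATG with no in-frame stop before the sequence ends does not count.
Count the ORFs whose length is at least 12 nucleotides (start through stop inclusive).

Reverse complement (5'→3'): CAGATTTGCGTCGTCATCCGTCCATGGCATGATTTAATAAGGCATGTGACTC
Frame +1: GAG TCA CAT GCC TTA TTA AAT CAT GCC ATG GAC GGA TGA CGA CGC AAA TCT — ATG at 28, stop TGA at 37 → 12 nt.
Frame +2: AGT CAC ATG CCT TAT TAA ATC ATG CCA TGG ACG GAT GAC GAC GCA AAT CTG — ATG at 8, stop TAA at 17 → 12 nt.
Frame +3: GTC ACA TGC CTT ATT AAA TCA TGC CAT GGA CGG ATG ACG ACG CAA ATC — no ATG→stop ORF.
Frame -1: CAG ATT TGC GTC GTC ATC CGT CCA TGG CAT GAT TTA ATA AGG CAT GTG ACT — no ATG→stop ORF.
Frame -2: AGA TTT GCG TCG TCA TCC GTC CAT GGC ATG ATT TAA TAA GGC ATG TGA CTC — ATG at 29, stop TAA at 35 → 9 nt; ATG at 44, stop TGA at 47 → 6 nt.
Frame -3: GAT TTG CGT CGT CAT CCG TCC ATG GCA TGA TTT AAT AAG GCA TGT GAC — ATG at 24, stop TGA at 30 → 9 nt.
ORFs ≥ 12 nucleotides: frame +1 28–39 (12 nucleotides), frame +2 8–19 (12 nucleotides). Count = 2.

2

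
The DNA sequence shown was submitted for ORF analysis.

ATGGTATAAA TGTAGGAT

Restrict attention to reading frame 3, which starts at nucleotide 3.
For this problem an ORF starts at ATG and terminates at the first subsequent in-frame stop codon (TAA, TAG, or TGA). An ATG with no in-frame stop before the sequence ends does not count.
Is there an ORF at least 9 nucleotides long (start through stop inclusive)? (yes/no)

no

Frame 3: GGT ATA AAT GTA GGA — no ATG→stop ORF.
Largest ORF found is 0 nucleotides < 9, so no.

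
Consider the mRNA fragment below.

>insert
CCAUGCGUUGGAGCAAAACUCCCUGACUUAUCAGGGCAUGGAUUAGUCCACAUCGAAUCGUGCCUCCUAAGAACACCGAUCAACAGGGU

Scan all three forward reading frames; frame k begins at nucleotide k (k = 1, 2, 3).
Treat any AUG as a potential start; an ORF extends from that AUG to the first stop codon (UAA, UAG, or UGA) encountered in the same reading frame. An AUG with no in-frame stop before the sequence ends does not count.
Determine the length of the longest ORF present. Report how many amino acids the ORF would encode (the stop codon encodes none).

7

Frame 1: CCA UGC GUU GGA GCA AAA CUC CCU GAC UUA UCA GGG CAU GGA UUA GUC CAC AUC GAA UCG UGC CUC CUA AGA ACA CCG AUC AAC AGG — no AUG→stop ORF.
Frame 2: CAU GCG UUG GAG CAA AAC UCC CUG ACU UAU CAG GGC AUG GAU UAG UCC ACA UCG AAU CGU GCC UCC UAA GAA CAC CGA UCA ACA GGG — AUG at 38, stop UAG at 44 → 9 nt.
Frame 3: AUG CGU UGG AGC AAA ACU CCC UGA CUU AUC AGG GCA UGG AUU AGU CCA CAU CGA AUC GUG CCU CCU AAG AAC ACC GAU CAA CAG GGU — AUG at 3, stop UGA at 24 → 24 nt.
Longest: frame 3, positions 3–26, 24 nt = 8 codons = 7 aa. → 7 amino acids.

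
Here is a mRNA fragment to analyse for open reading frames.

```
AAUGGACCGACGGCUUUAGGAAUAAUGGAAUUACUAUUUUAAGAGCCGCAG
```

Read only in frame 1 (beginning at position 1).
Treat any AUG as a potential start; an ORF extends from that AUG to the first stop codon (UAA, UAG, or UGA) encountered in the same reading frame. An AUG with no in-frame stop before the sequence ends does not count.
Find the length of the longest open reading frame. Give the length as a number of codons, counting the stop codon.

Frame 1: AAU GGA CCG ACG GCU UUA GGA AUA AUG GAA UUA CUA UUU UAA GAG CCG CAG — AUG at 25, stop UAA at 40 → 18 nt.
Longest: frame 1, positions 25–42, 18 nt = 6 codons = 5 aa. → 6 codons.

6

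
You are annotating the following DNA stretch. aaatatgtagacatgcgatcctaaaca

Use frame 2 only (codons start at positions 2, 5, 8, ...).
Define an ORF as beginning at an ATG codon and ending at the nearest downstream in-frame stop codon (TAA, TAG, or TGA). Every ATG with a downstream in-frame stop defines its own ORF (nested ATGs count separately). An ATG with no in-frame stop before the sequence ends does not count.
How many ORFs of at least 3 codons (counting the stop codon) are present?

Frame 2: AAT ATG TAG ACA TGC GAT CCT AAA — ATG at 5, stop TAG at 8 → 6 nt.
No ORF reaches 3 codons. Count = 0.

0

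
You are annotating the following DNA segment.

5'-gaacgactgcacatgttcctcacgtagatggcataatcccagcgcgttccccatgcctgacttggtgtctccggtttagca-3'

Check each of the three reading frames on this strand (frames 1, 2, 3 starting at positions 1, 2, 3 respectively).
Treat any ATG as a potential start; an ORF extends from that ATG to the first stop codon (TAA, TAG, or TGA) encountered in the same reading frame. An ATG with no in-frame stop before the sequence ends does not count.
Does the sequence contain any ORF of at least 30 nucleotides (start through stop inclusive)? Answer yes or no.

Frame 1: GAA CGA CTG CAC ATG TTC CTC ACG TAG ATG GCA TAA TCC CAG CGC GTT CCC CAT GCC TGA CTT GGT GTC TCC GGT TTA GCA — ATG at 13, stop TAG at 25 → 15 nt; ATG at 28, stop TAA at 34 → 9 nt.
Frame 2: AAC GAC TGC ACA TGT TCC TCA CGT AGA TGG CAT AAT CCC AGC GCG TTC CCC ATG CCT GAC TTG GTG TCT CCG GTT TAG — ATG at 53, stop TAG at 77 → 27 nt.
Frame 3: ACG ACT GCA CAT GTT CCT CAC GTA GAT GGC ATA ATC CCA GCG CGT TCC CCA TGC CTG ACT TGG TGT CTC CGG TTT AGC — no ATG→stop ORF.
Largest ORF found is 27 nucleotides < 30, so no.

no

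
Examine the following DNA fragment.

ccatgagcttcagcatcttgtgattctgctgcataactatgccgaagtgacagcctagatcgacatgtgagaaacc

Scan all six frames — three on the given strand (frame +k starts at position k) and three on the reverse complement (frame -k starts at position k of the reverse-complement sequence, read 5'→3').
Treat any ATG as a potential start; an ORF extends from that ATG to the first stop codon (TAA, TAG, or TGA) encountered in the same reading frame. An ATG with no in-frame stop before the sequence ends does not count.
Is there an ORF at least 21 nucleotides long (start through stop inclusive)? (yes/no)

yes

Reverse complement (5'→3'): GGTTTCTCACATGTCGATCTAGGCTGTCACTTCGGCATAGTTATGCAGCAGAATCACAAGATGCTGAAGCTCATGG
Frame +1: CCA TGA GCT TCA GCA TCT TGT GAT TCT GCT GCA TAA CTA TGC CGA AGT GAC AGC CTA GAT CGA CAT GTG AGA AAC — no ATG→stop ORF.
Frame +2: CAT GAG CTT CAG CAT CTT GTG ATT CTG CTG CAT AAC TAT GCC GAA GTG ACA GCC TAG ATC GAC ATG TGA GAA ACC — ATG at 65, stop TGA at 68 → 6 nt.
Frame +3: ATG AGC TTC AGC ATC TTG TGA TTC TGC TGC ATA ACT ATG CCG AAG TGA CAG CCT AGA TCG ACA TGT GAG AAA — ATG at 3, stop TGA at 21 → 21 nt; ATG at 39, stop TGA at 48 → 12 nt.
Frame -1: GGT TTC TCA CAT GTC GAT CTA GGC TGT CAC TTC GGC ATA GTT ATG CAG CAG AAT CAC AAG ATG CTG AAG CTC ATG — no ATG→stop ORF.
Frame -2: GTT TCT CAC ATG TCG ATC TAG GCT GTC ACT TCG GCA TAG TTA TGC AGC AGA ATC ACA AGA TGC TGA AGC TCA TGG — ATG at 11, stop TAG at 20 → 12 nt.
Frame -3: TTT CTC ACA TGT CGA TCT AGG CTG TCA CTT CGG CAT AGT TAT GCA GCA GAA TCA CAA GAT GCT GAA GCT CAT — no ATG→stop ORF.
Frame +3 has an ORF of 21 nucleotides (positions 3–23) ≥ 21, so yes.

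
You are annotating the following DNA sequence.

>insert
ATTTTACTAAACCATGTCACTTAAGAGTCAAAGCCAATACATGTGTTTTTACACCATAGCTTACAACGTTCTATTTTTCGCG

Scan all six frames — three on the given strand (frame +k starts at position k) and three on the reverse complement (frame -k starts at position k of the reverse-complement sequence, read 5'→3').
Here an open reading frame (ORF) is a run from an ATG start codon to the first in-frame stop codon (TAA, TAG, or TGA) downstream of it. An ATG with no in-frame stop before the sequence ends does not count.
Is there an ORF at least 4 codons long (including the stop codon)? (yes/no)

Reverse complement (5'→3'): CGCGAAAAATAGAACGTTGTAAGCTATGGTGTAAAAACACATGTATTGGCTTTGACTCTTAAGTGACATGGTTTAGTAAAAT
Frame +1: ATT TTA CTA AAC CAT GTC ACT TAA GAG TCA AAG CCA ATA CAT GTG TTT TTA CAC CAT AGC TTA CAA CGT TCT ATT TTT CGC — no ATG→stop ORF.
Frame +2: TTT TAC TAA ACC ATG TCA CTT AAG AGT CAA AGC CAA TAC ATG TGT TTT TAC ACC ATA GCT TAC AAC GTT CTA TTT TTC GCG — no ATG→stop ORF.
Frame +3: TTT ACT AAA CCA TGT CAC TTA AGA GTC AAA GCC AAT ACA TGT GTT TTT ACA CCA TAG CTT ACA ACG TTC TAT TTT TCG — no ATG→stop ORF.
Frame -1: CGC GAA AAA TAG AAC GTT GTA AGC TAT GGT GTA AAA ACA CAT GTA TTG GCT TTG ACT CTT AAG TGA CAT GGT TTA GTA AAA — no ATG→stop ORF.
Frame -2: GCG AAA AAT AGA ACG TTG TAA GCT ATG GTG TAA AAA CAC ATG TAT TGG CTT TGA CTC TTA AGT GAC ATG GTT TAG TAA AAT — ATG at 26, stop TAA at 32 → 9 nt; ATG at 41, stop TGA at 53 → 15 nt; ATG at 68, stop TAG at 74 → 9 nt.
Frame -3: CGA AAA ATA GAA CGT TGT AAG CTA TGG TGT AAA AAC ACA TGT ATT GGC TTT GAC TCT TAA GTG ACA TGG TTT AGT AAA — no ATG→stop ORF.
Frame -2 has an ORF of 5 codons (positions 41–55) ≥ 4, so yes.

yes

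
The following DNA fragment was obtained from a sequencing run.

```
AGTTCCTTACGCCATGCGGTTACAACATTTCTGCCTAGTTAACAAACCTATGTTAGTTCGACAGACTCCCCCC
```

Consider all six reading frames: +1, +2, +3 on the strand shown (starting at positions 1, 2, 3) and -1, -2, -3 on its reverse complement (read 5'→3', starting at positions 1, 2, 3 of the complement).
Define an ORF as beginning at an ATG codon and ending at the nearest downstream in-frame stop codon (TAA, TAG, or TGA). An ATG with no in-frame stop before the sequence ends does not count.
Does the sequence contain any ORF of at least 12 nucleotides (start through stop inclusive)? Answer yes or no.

Reverse complement (5'→3'): GGGGGGAGTCTGTCGAACTAACATAGGTTTGTTAACTAGGCAGAAATGTTGTAACCGCATGGCGTAAGGAACT
Frame +1: AGT TCC TTA CGC CAT GCG GTT ACA ACA TTT CTG CCT AGT TAA CAA ACC TAT GTT AGT TCG ACA GAC TCC CCC — no ATG→stop ORF.
Frame +2: GTT CCT TAC GCC ATG CGG TTA CAA CAT TTC TGC CTA GTT AAC AAA CCT ATG TTA GTT CGA CAG ACT CCC CCC — no ATG→stop ORF.
Frame +3: TTC CTT ACG CCA TGC GGT TAC AAC ATT TCT GCC TAG TTA ACA AAC CTA TGT TAG TTC GAC AGA CTC CCC — no ATG→stop ORF.
Frame -1: GGG GGG AGT CTG TCG AAC TAA CAT AGG TTT GTT AAC TAG GCA GAA ATG TTG TAA CCG CAT GGC GTA AGG AAC — ATG at 46, stop TAA at 52 → 9 nt.
Frame -2: GGG GGA GTC TGT CGA ACT AAC ATA GGT TTG TTA ACT AGG CAG AAA TGT TGT AAC CGC ATG GCG TAA GGA ACT — ATG at 59, stop TAA at 65 → 9 nt.
Frame -3: GGG GAG TCT GTC GAA CTA ACA TAG GTT TGT TAA CTA GGC AGA AAT GTT GTA ACC GCA TGG CGT AAG GAA — no ATG→stop ORF.
Largest ORF found is 9 nucleotides < 12, so no.

no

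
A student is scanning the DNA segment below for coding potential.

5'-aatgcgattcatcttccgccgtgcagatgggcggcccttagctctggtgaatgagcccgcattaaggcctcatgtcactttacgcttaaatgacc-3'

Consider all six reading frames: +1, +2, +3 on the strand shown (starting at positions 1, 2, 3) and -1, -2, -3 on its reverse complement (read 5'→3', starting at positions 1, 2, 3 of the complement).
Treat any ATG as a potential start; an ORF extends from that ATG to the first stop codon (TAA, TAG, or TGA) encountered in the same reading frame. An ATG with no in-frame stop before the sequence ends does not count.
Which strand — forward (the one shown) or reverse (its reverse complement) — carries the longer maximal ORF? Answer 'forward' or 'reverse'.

reverse

Reverse complement (5'→3'): GGTCATTTAAGCGTAAAGTGACATGAGGCCTTAATGCGGGCTCATTCACCAGAGCTAAGGGCCGCCCATCTGCACGGCGGAAGATGAATCGCATT
Frame +1: AAT GCG ATT CAT CTT CCG CCG TGC AGA TGG GCG GCC CTT AGC TCT GGT GAA TGA GCC CGC ATT AAG GCC TCA TGT CAC TTT ACG CTT AAA TGA — no ATG→stop ORF.
Frame +2: ATG CGA TTC ATC TTC CGC CGT GCA GAT GGG CGG CCC TTA GCT CTG GTG AAT GAG CCC GCA TTA AGG CCT CAT GTC ACT TTA CGC TTA AAT GAC — no ATG→stop ORF.
Frame +3: TGC GAT TCA TCT TCC GCC GTG CAG ATG GGC GGC CCT TAG CTC TGG TGA ATG AGC CCG CAT TAA GGC CTC ATG TCA CTT TAC GCT TAA ATG ACC — ATG at 27, stop TAG at 39 → 15 nt; ATG at 51, stop TAA at 63 → 15 nt; ATG at 72, stop TAA at 87 → 18 nt.
Frame -1: GGT CAT TTA AGC GTA AAG TGA CAT GAG GCC TTA ATG CGG GCT CAT TCA CCA GAG CTA AGG GCC GCC CAT CTG CAC GGC GGA AGA TGA ATC GCA — ATG at 34, stop TGA at 85 → 54 nt.
Frame -2: GTC ATT TAA GCG TAA AGT GAC ATG AGG CCT TAA TGC GGG CTC ATT CAC CAG AGC TAA GGG CCG CCC ATC TGC ACG GCG GAA GAT GAA TCG CAT — ATG at 23, stop TAA at 32 → 12 nt.
Frame -3: TCA TTT AAG CGT AAA GTG ACA TGA GGC CTT AAT GCG GGC TCA TTC ACC AGA GCT AAG GGC CGC CCA TCT GCA CGG CGG AAG ATG AAT CGC ATT — no ATG→stop ORF.
Forward-strand max 18 nt; reverse-strand max 54 nt. The reverse strand has the longer ORF.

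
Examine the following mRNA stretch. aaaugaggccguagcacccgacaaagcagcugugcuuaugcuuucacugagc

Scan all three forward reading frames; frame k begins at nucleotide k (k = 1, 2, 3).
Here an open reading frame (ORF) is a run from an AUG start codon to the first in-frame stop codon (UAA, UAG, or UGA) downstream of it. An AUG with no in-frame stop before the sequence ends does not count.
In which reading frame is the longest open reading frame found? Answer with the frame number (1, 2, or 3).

Frame 1: AAA UGA GGC CGU AGC ACC CGA CAA AGC AGC UGU GCU UAU GCU UUC ACU GAG — no AUG→stop ORF.
Frame 2: AAU GAG GCC GUA GCA CCC GAC AAA GCA GCU GUG CUU AUG CUU UCA CUG AGC — no AUG→stop ORF.
Frame 3: AUG AGG CCG UAG CAC CCG ACA AAG CAG CUG UGC UUA UGC UUU CAC UGA — AUG at 3, stop UAG at 12 → 12 nt.
Longest ORF is 12 nt in frame 3 (positions 3–14).

3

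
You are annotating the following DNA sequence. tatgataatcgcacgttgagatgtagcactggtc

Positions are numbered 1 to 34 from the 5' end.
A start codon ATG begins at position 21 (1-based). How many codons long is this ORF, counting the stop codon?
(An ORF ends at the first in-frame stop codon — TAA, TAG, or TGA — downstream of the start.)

Codons from position 21: ATG (21–23), TAG (24–26).
TAG is the first in-frame stop; that's 2 codons including the stop.

2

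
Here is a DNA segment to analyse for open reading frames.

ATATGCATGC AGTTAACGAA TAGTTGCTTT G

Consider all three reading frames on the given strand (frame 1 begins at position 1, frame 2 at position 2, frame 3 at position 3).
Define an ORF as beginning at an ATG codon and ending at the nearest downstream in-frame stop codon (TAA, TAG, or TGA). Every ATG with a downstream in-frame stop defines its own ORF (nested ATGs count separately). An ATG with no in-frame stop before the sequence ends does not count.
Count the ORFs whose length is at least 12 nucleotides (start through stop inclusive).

Frame 1: ATA TGC ATG CAG TTA ACG AAT AGT TGC TTT — no ATG→stop ORF.
Frame 2: TAT GCA TGC AGT TAA CGA ATA GTT GCT TTG — no ATG→stop ORF.
Frame 3: ATG CAT GCA GTT AAC GAA TAG TTG CTT — ATG at 3, stop TAG at 21 → 21 nt.
ORFs ≥ 12 nucleotides: frame 3 3–23 (21 nucleotides). Count = 1.

1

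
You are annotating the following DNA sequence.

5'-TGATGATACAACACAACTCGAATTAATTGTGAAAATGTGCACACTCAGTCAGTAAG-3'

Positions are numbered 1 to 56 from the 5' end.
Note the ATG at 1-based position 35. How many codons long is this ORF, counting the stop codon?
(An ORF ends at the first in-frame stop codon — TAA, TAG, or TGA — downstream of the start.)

7

Codons from position 35: ATG (35–37), TGC (38–40), ACA (41–43), CTC (44–46), AGT (47–49), CAG (50–52), TAA (53–55).
TAA is the first in-frame stop; that's 7 codons including the stop.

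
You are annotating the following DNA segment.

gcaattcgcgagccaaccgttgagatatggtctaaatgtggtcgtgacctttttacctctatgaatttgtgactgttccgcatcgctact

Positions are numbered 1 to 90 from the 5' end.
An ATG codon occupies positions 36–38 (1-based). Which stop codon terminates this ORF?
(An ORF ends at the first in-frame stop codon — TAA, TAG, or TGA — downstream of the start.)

TGA

Codons from position 36: ATG (36–38), TGG (39–41), TCG (42–44), TGA (45–47).
The first in-frame stop codon is TGA.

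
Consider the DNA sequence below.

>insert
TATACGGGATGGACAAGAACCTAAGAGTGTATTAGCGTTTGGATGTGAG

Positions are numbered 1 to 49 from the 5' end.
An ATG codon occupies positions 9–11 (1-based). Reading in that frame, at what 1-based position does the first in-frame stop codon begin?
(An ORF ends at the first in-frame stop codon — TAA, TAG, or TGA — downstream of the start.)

33

Codons from position 9: ATG (9–11), GAC (12–14), AAG (15–17), AAC (18–20), CTA (21–23), AGA (24–26), GTG (27–29), TAT (30–32), TAG (33–35).
TAG is a stop codon; it begins at position 33.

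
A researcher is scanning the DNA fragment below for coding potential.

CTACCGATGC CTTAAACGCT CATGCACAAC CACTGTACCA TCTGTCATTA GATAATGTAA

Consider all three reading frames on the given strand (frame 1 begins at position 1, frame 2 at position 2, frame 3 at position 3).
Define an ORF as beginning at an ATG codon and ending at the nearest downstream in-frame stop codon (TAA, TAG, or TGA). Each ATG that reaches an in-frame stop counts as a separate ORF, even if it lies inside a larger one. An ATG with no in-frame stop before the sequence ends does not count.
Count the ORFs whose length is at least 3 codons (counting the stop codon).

Frame 1: CTA CCG ATG CCT TAA ACG CTC ATG CAC AAC CAC TGT ACC ATC TGT CAT TAG ATA ATG TAA — ATG at 7, stop TAA at 13 → 9 nt; ATG at 22, stop TAG at 49 → 30 nt; ATG at 55, stop TAA at 58 → 6 nt.
Frame 2: TAC CGA TGC CTT AAA CGC TCA TGC ACA ACC ACT GTA CCA TCT GTC ATT AGA TAA TGT — no ATG→stop ORF.
Frame 3: ACC GAT GCC TTA AAC GCT CAT GCA CAA CCA CTG TAC CAT CTG TCA TTA GAT AAT GTA — no ATG→stop ORF.
ORFs ≥ 3 codons: frame 1 7–15 (3 codons), frame 1 22–51 (10 codons). Count = 2.

2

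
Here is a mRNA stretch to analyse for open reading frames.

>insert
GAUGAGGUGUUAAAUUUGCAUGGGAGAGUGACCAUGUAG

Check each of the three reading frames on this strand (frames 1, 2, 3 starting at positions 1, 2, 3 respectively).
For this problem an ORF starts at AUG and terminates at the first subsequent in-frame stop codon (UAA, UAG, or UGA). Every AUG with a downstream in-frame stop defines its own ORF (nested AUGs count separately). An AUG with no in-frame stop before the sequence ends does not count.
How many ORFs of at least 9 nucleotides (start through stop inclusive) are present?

2

Frame 1: GAU GAG GUG UUA AAU UUG CAU GGG AGA GUG ACC AUG UAG — AUG at 34, stop UAG at 37 → 6 nt.
Frame 2: AUG AGG UGU UAA AUU UGC AUG GGA GAG UGA CCA UGU — AUG at 2, stop UAA at 11 → 12 nt; AUG at 20, stop UGA at 29 → 12 nt.
Frame 3: UGA GGU GUU AAA UUU GCA UGG GAG AGU GAC CAU GUA — no AUG→stop ORF.
ORFs ≥ 9 nucleotides: frame 2 2–13 (12 nucleotides), frame 2 20–31 (12 nucleotides). Count = 2.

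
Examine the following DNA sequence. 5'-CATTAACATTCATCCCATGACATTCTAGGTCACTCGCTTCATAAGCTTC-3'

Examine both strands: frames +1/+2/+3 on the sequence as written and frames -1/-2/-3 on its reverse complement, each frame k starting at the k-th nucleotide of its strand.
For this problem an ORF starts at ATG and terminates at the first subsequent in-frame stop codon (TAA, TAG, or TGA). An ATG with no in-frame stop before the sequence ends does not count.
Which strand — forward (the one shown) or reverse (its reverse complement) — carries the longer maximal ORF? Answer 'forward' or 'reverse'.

Reverse complement (5'→3'): GAAGCTTATGAAGCGAGTGACCTAGAATGTCATGGGATGAATGTTAATG
Frame +1: CAT TAA CAT TCA TCC CAT GAC ATT CTA GGT CAC TCG CTT CAT AAG CTT — no ATG→stop ORF.
Frame +2: ATT AAC ATT CAT CCC ATG ACA TTC TAG GTC ACT CGC TTC ATA AGC TTC — ATG at 17, stop TAG at 26 → 12 nt.
Frame +3: TTA ACA TTC ATC CCA TGA CAT TCT AGG TCA CTC GCT TCA TAA GCT — no ATG→stop ORF.
Frame -1: GAA GCT TAT GAA GCG AGT GAC CTA GAA TGT CAT GGG ATG AAT GTT AAT — no ATG→stop ORF.
Frame -2: AAG CTT ATG AAG CGA GTG ACC TAG AAT GTC ATG GGA TGA ATG TTA ATG — ATG at 8, stop TAG at 23 → 18 nt; ATG at 32, stop TGA at 38 → 9 nt.
Frame -3: AGC TTA TGA AGC GAG TGA CCT AGA ATG TCA TGG GAT GAA TGT TAA — ATG at 27, stop TAA at 45 → 21 nt.
Forward-strand max 12 nt; reverse-strand max 21 nt. The reverse strand has the longer ORF.

reverse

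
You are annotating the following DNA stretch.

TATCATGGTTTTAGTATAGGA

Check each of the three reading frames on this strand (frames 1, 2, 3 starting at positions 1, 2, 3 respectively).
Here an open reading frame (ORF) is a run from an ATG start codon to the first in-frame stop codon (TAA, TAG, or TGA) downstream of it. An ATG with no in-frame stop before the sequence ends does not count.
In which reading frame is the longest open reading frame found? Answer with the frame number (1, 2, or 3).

Frame 1: TAT CAT GGT TTT AGT ATA GGA — no ATG→stop ORF.
Frame 2: ATC ATG GTT TTA GTA TAG — ATG at 5, stop TAG at 17 → 15 nt.
Frame 3: TCA TGG TTT TAG TAT AGG — no ATG→stop ORF.
Longest ORF is 15 nt in frame 2 (positions 5–19).

2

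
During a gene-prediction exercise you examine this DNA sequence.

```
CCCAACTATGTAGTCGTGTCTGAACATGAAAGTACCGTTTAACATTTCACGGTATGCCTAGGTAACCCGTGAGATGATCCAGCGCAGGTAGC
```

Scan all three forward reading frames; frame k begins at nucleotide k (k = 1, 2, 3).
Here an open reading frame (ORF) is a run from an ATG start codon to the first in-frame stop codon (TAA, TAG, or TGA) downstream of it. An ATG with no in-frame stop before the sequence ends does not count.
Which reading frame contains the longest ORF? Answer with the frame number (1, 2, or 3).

2

Frame 1: CCC AAC TAT GTA GTC GTG TCT GAA CAT GAA AGT ACC GTT TAA CAT TTC ACG GTA TGC CTA GGT AAC CCG TGA GAT GAT CCA GCG CAG GTA — no ATG→stop ORF.
Frame 2: CCA ACT ATG TAG TCG TGT CTG AAC ATG AAA GTA CCG TTT AAC ATT TCA CGG TAT GCC TAG GTA ACC CGT GAG ATG ATC CAG CGC AGG TAG — ATG at 8, stop TAG at 11 → 6 nt; ATG at 26, stop TAG at 59 → 36 nt; ATG at 74, stop TAG at 89 → 18 nt.
Frame 3: CAA CTA TGT AGT CGT GTC TGA ACA TGA AAG TAC CGT TTA ACA TTT CAC GGT ATG CCT AGG TAA CCC GTG AGA TGA TCC AGC GCA GGT AGC — ATG at 54, stop TAA at 63 → 12 nt.
Longest ORF is 36 nt in frame 2 (positions 26–61).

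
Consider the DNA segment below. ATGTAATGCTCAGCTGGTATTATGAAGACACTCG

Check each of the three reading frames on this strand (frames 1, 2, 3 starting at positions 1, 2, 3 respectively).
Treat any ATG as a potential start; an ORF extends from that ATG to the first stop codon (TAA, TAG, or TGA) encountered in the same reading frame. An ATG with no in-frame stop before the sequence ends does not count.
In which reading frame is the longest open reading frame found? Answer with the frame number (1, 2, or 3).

1

Frame 1: ATG TAA TGC TCA GCT GGT ATT ATG AAG ACA CTC — ATG at 1, stop TAA at 4 → 6 nt.
Frame 2: TGT AAT GCT CAG CTG GTA TTA TGA AGA CAC TCG — no ATG→stop ORF.
Frame 3: GTA ATG CTC AGC TGG TAT TAT GAA GAC ACT — no ATG→stop ORF.
Longest ORF is 6 nt in frame 1 (positions 1–6).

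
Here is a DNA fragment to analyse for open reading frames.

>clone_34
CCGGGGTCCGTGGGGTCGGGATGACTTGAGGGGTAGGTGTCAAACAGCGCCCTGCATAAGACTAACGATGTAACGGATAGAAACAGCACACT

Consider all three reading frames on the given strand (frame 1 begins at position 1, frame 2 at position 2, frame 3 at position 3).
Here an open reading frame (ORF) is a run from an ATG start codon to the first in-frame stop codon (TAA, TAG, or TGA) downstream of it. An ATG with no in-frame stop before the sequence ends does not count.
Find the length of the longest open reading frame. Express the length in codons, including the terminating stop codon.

Frame 1: CCG GGG TCC GTG GGG TCG GGA TGA CTT GAG GGG TAG GTG TCA AAC AGC GCC CTG CAT AAG ACT AAC GAT GTA ACG GAT AGA AAC AGC ACA — no ATG→stop ORF.
Frame 2: CGG GGT CCG TGG GGT CGG GAT GAC TTG AGG GGT AGG TGT CAA ACA GCG CCC TGC ATA AGA CTA ACG ATG TAA CGG ATA GAA ACA GCA CAC — ATG at 68, stop TAA at 71 → 6 nt.
Frame 3: GGG GTC CGT GGG GTC GGG ATG ACT TGA GGG GTA GGT GTC AAA CAG CGC CCT GCA TAA GAC TAA CGA TGT AAC GGA TAG AAA CAG CAC ACT — ATG at 21, stop TGA at 27 → 9 nt.
Longest: frame 3, positions 21–29, 9 nt = 3 codons = 2 aa. → 3 codons.

3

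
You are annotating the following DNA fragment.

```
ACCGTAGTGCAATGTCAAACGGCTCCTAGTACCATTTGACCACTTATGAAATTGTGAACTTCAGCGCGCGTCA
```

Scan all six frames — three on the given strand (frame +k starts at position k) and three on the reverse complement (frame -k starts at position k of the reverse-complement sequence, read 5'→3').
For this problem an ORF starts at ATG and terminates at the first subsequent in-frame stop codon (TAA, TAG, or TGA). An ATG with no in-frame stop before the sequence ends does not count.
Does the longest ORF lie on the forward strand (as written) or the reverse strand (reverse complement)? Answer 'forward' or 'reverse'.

Reverse complement (5'→3'): TGACGCGCGCTGAAGTTCACAATTTCATAAGTGGTCAAATGGTACTAGGAGCCGTTTGACATTGCACTACGGT
Frame +1: ACC GTA GTG CAA TGT CAA ACG GCT CCT AGT ACC ATT TGA CCA CTT ATG AAA TTG TGA ACT TCA GCG CGC GTC — ATG at 46, stop TGA at 55 → 12 nt.
Frame +2: CCG TAG TGC AAT GTC AAA CGG CTC CTA GTA CCA TTT GAC CAC TTA TGA AAT TGT GAA CTT CAG CGC GCG TCA — no ATG→stop ORF.
Frame +3: CGT AGT GCA ATG TCA AAC GGC TCC TAG TAC CAT TTG ACC ACT TAT GAA ATT GTG AAC TTC AGC GCG CGT — ATG at 12, stop TAG at 27 → 18 nt.
Frame -1: TGA CGC GCG CTG AAG TTC ACA ATT TCA TAA GTG GTC AAA TGG TAC TAG GAG CCG TTT GAC ATT GCA CTA CGG — no ATG→stop ORF.
Frame -2: GAC GCG CGC TGA AGT TCA CAA TTT CAT AAG TGG TCA AAT GGT ACT AGG AGC CGT TTG ACA TTG CAC TAC GGT — no ATG→stop ORF.
Frame -3: ACG CGC GCT GAA GTT CAC AAT TTC ATA AGT GGT CAA ATG GTA CTA GGA GCC GTT TGA CAT TGC ACT ACG — ATG at 39, stop TGA at 57 → 21 nt.
Forward-strand max 18 nt; reverse-strand max 21 nt. The reverse strand has the longer ORF.

reverse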